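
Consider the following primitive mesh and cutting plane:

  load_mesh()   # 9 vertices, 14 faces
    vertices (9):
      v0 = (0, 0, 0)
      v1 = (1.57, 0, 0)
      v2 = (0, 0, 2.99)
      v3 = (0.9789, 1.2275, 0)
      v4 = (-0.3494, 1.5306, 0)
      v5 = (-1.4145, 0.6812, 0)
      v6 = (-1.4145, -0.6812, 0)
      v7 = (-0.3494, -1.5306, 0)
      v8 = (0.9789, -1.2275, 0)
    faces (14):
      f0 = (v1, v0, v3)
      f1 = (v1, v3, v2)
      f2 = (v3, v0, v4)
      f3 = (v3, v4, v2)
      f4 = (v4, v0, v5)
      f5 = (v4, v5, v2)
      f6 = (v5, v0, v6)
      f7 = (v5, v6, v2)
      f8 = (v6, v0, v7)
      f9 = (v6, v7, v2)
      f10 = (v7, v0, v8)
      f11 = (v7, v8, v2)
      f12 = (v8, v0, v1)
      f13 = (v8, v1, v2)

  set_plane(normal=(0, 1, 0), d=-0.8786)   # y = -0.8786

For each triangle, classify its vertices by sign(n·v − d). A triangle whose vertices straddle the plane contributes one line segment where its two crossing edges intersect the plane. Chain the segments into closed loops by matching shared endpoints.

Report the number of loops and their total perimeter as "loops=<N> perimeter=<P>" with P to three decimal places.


loops=1 perimeter=5.868

Straddling triangles (6 of 14):
  (v6,v0,v7) [++-] → (-0.200564, -0.8786, 0)–(-1.16697, -0.8786, 0)  len=0.9664
  (v6,v7,v2) [+-+] → (-1.16697, -0.8786, 0)–(-0.200564, -0.8786, 1.27367)  len=1.5988
  (v7,v0,v8) [-+-] → (-0.200564, -0.8786, 0)–(0.700661, -0.8786, 0)  len=0.9012
  (v7,v8,v2) [--+] → (0.700661, -0.8786, 0.849866)–(-0.200564, -0.8786, 1.27367)  len=0.9959
  (v8,v0,v1) [-++] → (0.700661, -0.8786, 0)–(1.14691, -0.8786, 0)  len=0.4463
  (v8,v1,v2) [-++] → (1.14691, -0.8786, 0)–(0.700661, -0.8786, 0.849866)  len=0.9599

Chained into 1 loop(s):
  loop 1: 6 segments, perimeter = 5.8685
Total perimeter = 5.868


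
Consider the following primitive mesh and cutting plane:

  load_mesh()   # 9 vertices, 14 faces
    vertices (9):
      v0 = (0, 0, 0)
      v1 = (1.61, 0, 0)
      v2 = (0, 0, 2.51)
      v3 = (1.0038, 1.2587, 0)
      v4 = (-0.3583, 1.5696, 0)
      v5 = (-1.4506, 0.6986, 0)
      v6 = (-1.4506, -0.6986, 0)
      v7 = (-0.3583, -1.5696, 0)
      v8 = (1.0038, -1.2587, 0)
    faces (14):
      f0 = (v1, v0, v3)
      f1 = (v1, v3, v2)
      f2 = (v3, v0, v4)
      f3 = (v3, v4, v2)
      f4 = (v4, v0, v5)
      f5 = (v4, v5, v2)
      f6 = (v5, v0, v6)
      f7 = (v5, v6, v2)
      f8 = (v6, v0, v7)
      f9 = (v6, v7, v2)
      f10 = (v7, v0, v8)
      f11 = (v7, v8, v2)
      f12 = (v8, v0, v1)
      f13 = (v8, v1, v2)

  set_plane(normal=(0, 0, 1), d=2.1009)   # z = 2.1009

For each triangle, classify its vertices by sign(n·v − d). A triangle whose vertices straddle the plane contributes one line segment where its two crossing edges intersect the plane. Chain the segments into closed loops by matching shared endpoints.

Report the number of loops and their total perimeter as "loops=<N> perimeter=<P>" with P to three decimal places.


loops=1 perimeter=1.594

Straddling triangles (7 of 14):
  (v1,v3,v2) [--+] → (0.163607, 0.205153, 2.1009)–(0.262411, 0, 2.1009)  len=0.2277
  (v3,v4,v2) [--+] → (-0.0583986, 0.255826, 2.1009)–(0.163607, 0.205153, 2.1009)  len=0.2277
  (v4,v5,v2) [--+] → (-0.23643, 0.113863, 2.1009)–(-0.0583986, 0.255826, 2.1009)  len=0.2277
  (v5,v6,v2) [--+] → (-0.23643, -0.113863, 2.1009)–(-0.23643, 0.113863, 2.1009)  len=0.2277
  (v6,v7,v2) [--+] → (-0.0583986, -0.255826, 2.1009)–(-0.23643, -0.113863, 2.1009)  len=0.2277
  (v7,v8,v2) [--+] → (0.163607, -0.205153, 2.1009)–(-0.0583986, -0.255826, 2.1009)  len=0.2277
  (v8,v1,v2) [--+] → (0.262411, 0, 2.1009)–(0.163607, -0.205153, 2.1009)  len=0.2277

Chained into 1 loop(s):
  loop 1: 7 segments, perimeter = 1.5940
Total perimeter = 1.594


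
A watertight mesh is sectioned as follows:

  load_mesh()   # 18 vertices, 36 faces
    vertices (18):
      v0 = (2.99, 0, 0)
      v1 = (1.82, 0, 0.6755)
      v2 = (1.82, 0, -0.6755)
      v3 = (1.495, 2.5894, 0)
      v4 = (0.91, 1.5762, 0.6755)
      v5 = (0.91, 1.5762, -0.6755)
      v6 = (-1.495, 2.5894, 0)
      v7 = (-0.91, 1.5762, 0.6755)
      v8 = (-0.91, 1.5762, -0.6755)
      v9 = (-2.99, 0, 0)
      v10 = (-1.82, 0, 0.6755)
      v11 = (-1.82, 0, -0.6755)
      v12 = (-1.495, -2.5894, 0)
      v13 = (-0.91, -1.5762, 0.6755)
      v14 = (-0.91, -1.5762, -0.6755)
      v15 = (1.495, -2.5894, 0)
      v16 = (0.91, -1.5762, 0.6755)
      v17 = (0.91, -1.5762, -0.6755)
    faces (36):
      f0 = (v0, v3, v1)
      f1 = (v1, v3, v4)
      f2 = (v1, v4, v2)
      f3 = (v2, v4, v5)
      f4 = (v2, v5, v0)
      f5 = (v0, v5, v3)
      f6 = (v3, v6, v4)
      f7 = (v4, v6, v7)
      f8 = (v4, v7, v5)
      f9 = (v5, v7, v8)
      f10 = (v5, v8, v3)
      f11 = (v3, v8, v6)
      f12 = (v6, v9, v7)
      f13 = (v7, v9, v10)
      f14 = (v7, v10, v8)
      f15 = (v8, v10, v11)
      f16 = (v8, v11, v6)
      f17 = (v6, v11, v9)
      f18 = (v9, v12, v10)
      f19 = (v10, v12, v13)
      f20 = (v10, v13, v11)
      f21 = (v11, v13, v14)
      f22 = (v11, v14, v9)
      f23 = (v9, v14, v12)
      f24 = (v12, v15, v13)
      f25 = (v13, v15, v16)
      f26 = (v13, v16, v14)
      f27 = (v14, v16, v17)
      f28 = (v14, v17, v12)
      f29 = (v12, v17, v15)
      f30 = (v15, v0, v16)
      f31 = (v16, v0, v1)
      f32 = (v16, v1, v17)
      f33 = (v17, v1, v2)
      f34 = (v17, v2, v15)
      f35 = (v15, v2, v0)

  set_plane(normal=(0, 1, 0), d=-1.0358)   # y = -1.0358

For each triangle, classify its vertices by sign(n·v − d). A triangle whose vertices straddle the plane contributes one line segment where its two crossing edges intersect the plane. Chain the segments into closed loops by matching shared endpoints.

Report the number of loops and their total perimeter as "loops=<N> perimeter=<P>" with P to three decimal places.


loops=2 perimeter=8.106

Straddling triangles (12 of 36):
  (v9,v12,v10) [+-+] → (-2.39198, -1.0358, 0)–(-1.68999, -1.0358, 0.40529)  len=0.8106
  (v10,v12,v13) [+--] → (-1.68999, -1.0358, 0.40529)–(-1.22199, -1.0358, 0.6755)  len=0.5404
  (v10,v13,v11) [+-+] → (-1.22199, -1.0358, 0.6755)–(-1.22199, -1.0358, 0.21231)  len=0.4632
  (v11,v13,v14) [+--] → (-1.22199, -1.0358, 0.21231)–(-1.22199, -1.0358, -0.6755)  len=0.8878
  (v11,v14,v9) [+-+] → (-1.22199, -1.0358, -0.6755)–(-1.62313, -1.0358, -0.443905)  len=0.4632
  (v9,v14,v12) [+--] → (-1.62313, -1.0358, -0.443905)–(-2.39198, -1.0358, 0)  len=0.8878
  (v15,v0,v16) [-+-] → (2.39198, -1.0358, 0)–(1.62313, -1.0358, 0.443905)  len=0.8878
  (v16,v0,v1) [-++] → (1.62313, -1.0358, 0.443905)–(1.22199, -1.0358, 0.6755)  len=0.4632
  (v16,v1,v17) [-+-] → (1.22199, -1.0358, 0.6755)–(1.22199, -1.0358, -0.21231)  len=0.8878
  (v17,v1,v2) [-++] → (1.22199, -1.0358, -0.21231)–(1.22199, -1.0358, -0.6755)  len=0.4632
  (v17,v2,v15) [-+-] → (1.22199, -1.0358, -0.6755)–(1.68999, -1.0358, -0.40529)  len=0.5404
  (v15,v2,v0) [-++] → (1.68999, -1.0358, -0.40529)–(2.39198, -1.0358, 0)  len=0.8106

Chained into 2 loop(s):
  loop 1: 6 segments, perimeter = 4.0530
  loop 2: 6 segments, perimeter = 4.0530
Total perimeter = 8.106


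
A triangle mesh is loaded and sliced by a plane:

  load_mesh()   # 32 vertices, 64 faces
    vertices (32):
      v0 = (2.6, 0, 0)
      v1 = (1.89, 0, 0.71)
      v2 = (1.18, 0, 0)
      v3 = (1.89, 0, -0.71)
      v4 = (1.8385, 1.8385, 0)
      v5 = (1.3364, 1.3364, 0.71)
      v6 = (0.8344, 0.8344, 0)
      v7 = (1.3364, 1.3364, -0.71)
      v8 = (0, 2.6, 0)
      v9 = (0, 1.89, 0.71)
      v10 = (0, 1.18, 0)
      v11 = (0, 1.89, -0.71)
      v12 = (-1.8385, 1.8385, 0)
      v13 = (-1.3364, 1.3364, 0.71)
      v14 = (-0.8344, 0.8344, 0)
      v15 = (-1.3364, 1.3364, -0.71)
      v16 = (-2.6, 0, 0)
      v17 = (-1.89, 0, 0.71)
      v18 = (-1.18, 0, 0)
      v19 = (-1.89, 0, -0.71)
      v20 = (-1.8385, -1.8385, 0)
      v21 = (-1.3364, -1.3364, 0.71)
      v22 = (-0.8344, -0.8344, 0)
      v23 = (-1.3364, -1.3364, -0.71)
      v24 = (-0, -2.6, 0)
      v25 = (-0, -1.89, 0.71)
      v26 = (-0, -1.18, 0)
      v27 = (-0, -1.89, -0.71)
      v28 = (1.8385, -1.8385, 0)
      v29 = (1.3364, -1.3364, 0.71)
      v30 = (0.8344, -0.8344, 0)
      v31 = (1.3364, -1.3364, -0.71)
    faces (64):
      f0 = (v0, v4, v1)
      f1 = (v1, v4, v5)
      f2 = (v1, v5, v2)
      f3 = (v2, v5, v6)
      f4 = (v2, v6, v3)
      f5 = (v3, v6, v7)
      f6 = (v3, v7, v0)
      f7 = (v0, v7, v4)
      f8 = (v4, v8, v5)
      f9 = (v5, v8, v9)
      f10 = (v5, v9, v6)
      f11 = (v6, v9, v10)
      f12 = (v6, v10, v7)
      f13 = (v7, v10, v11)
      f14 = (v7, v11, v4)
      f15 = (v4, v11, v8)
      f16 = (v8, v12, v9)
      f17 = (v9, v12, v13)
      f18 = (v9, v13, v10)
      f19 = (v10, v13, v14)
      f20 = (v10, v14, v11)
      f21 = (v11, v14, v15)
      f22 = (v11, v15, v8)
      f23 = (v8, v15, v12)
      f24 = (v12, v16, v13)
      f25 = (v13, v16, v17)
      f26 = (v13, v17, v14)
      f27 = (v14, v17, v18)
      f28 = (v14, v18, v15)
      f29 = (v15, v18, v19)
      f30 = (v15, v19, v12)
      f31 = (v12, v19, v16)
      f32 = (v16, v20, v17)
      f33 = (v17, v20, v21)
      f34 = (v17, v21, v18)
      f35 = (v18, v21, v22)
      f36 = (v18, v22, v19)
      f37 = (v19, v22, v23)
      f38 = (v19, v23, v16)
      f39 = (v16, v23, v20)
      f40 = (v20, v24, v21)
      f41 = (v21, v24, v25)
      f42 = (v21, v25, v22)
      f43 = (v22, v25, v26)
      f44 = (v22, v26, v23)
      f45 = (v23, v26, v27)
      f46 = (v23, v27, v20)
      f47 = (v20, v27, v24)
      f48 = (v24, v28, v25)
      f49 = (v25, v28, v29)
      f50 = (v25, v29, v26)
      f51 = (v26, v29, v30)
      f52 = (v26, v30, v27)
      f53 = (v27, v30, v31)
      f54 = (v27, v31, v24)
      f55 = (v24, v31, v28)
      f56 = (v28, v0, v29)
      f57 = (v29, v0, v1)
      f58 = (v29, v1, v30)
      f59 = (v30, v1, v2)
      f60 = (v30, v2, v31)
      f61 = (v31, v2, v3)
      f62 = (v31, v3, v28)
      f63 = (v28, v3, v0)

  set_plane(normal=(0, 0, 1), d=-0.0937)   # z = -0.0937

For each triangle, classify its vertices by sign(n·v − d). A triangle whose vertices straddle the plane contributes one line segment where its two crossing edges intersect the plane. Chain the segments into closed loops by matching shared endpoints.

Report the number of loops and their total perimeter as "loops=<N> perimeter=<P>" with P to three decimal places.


Straddling triangles (32 of 64):
  (v2,v6,v3) [++-] → (0.973709, 0.724283, -0.0937)–(1.2737, 0, -0.0937)  len=0.7840
  (v3,v6,v7) [-+-] → (0.973709, 0.724283, -0.0937)–(0.90065, 0.90065, -0.0937)  len=0.1909
  (v3,v7,v0) [--+] → (2.43324, 0.176367, -0.0937)–(2.5063, 0, -0.0937)  len=0.1909
  (v0,v7,v4) [+-+] → (2.43324, 0.176367, -0.0937)–(1.77224, 1.77224, -0.0937)  len=1.7273
  (v6,v10,v7) [++-] → (0.176367, 1.20064, -0.0937)–(0.90065, 0.90065, -0.0937)  len=0.7840
  (v7,v10,v11) [-+-] → (0.176367, 1.20064, -0.0937)–(0, 1.2737, -0.0937)  len=0.1909
  (v7,v11,v4) [--+] → (1.59587, 1.8453, -0.0937)–(1.77224, 1.77224, -0.0937)  len=0.1909
  (v4,v11,v8) [+-+] → (1.59587, 1.8453, -0.0937)–(0, 2.5063, -0.0937)  len=1.7273
  (v10,v14,v11) [++-] → (-0.724283, 0.973709, -0.0937)–(0, 1.2737, -0.0937)  len=0.7840
  (v11,v14,v15) [-+-] → (-0.724283, 0.973709, -0.0937)–(-0.90065, 0.90065, -0.0937)  len=0.1909
  (v11,v15,v8) [--+] → (-0.176367, 2.43324, -0.0937)–(0, 2.5063, -0.0937)  len=0.1909
  (v8,v15,v12) [+-+] → (-0.176367, 2.43324, -0.0937)–(-1.77224, 1.77224, -0.0937)  len=1.7273
  (v14,v18,v15) [++-] → (-1.20064, 0.176367, -0.0937)–(-0.90065, 0.90065, -0.0937)  len=0.7840
  (v15,v18,v19) [-+-] → (-1.20064, 0.176367, -0.0937)–(-1.2737, 0, -0.0937)  len=0.1909
  (v15,v19,v12) [--+] → (-1.8453, 1.59587, -0.0937)–(-1.77224, 1.77224, -0.0937)  len=0.1909
  (v12,v19,v16) [+-+] → (-1.8453, 1.59587, -0.0937)–(-2.5063, 0, -0.0937)  len=1.7273
  (v18,v22,v19) [++-] → (-0.973709, -0.724283, -0.0937)–(-1.2737, 0, -0.0937)  len=0.7840
  (v19,v22,v23) [-+-] → (-0.973709, -0.724283, -0.0937)–(-0.90065, -0.90065, -0.0937)  len=0.1909
  (v19,v23,v16) [--+] → (-2.43324, -0.176367, -0.0937)–(-2.5063, 0, -0.0937)  len=0.1909
  (v16,v23,v20) [+-+] → (-2.43324, -0.176367, -0.0937)–(-1.77224, -1.77224, -0.0937)  len=1.7273
  (v22,v26,v23) [++-] → (-0.176367, -1.20064, -0.0937)–(-0.90065, -0.90065, -0.0937)  len=0.7840
  (v23,v26,v27) [-+-] → (-0.176367, -1.20064, -0.0937)–(0, -1.2737, -0.0937)  len=0.1909
  (v23,v27,v20) [--+] → (-1.59587, -1.8453, -0.0937)–(-1.77224, -1.77224, -0.0937)  len=0.1909
  (v20,v27,v24) [+-+] → (-1.59587, -1.8453, -0.0937)–(0, -2.5063, -0.0937)  len=1.7273
  (v26,v30,v27) [++-] → (0.724283, -0.973709, -0.0937)–(0, -1.2737, -0.0937)  len=0.7840
  (v27,v30,v31) [-+-] → (0.724283, -0.973709, -0.0937)–(0.90065, -0.90065, -0.0937)  len=0.1909
  (v27,v31,v24) [--+] → (0.176367, -2.43324, -0.0937)–(0, -2.5063, -0.0937)  len=0.1909
  (v24,v31,v28) [+-+] → (0.176367, -2.43324, -0.0937)–(1.77224, -1.77224, -0.0937)  len=1.7273
  (v30,v2,v31) [++-] → (1.20064, -0.176367, -0.0937)–(0.90065, -0.90065, -0.0937)  len=0.7840
  (v31,v2,v3) [-+-] → (1.20064, -0.176367, -0.0937)–(1.2737, 0, -0.0937)  len=0.1909
  (v31,v3,v28) [--+] → (1.8453, -1.59587, -0.0937)–(1.77224, -1.77224, -0.0937)  len=0.1909
  (v28,v3,v0) [+-+] → (1.8453, -1.59587, -0.0937)–(2.5063, 0, -0.0937)  len=1.7273

Chained into 2 loop(s):
  loop 1: 16 segments, perimeter = 7.7988
  loop 2: 16 segments, perimeter = 15.3460
Total perimeter = 23.145

loops=2 perimeter=23.145


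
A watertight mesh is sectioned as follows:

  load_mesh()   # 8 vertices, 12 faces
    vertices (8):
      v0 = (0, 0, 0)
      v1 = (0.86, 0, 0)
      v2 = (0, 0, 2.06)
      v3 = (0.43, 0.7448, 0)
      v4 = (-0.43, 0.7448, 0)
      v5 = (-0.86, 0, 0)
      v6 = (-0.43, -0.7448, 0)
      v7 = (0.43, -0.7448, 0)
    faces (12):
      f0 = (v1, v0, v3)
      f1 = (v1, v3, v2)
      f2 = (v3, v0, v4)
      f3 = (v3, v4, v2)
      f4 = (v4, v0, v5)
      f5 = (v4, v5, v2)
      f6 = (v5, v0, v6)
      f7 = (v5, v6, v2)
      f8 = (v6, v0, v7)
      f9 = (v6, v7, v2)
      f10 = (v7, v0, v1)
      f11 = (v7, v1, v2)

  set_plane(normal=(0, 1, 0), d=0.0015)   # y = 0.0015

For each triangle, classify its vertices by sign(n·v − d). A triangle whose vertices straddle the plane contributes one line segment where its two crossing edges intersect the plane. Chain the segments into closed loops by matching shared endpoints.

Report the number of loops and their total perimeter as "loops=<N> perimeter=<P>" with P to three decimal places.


loops=1 perimeter=6.176

Straddling triangles (6 of 12):
  (v1,v0,v3) [--+] → (0.000866004, 0.0015, 0)–(0.859134, 0.0015, 0)  len=0.8583
  (v1,v3,v2) [-+-] → (0.859134, 0.0015, 0)–(0.000866004, 0.0015, 2.05585)  len=2.2278
  (v3,v0,v4) [+-+] → (0.000866004, 0.0015, 0)–(-0.000866004, 0.0015, 0)  len=0.0017
  (v3,v4,v2) [++-] → (-0.000866004, 0.0015, 2.05585)–(0.000866004, 0.0015, 2.05585)  len=0.0017
  (v4,v0,v5) [+--] → (-0.000866004, 0.0015, 0)–(-0.859134, 0.0015, 0)  len=0.8583
  (v4,v5,v2) [+--] → (-0.859134, 0.0015, 0)–(-0.000866004, 0.0015, 2.05585)  len=2.2278

Chained into 1 loop(s):
  loop 1: 6 segments, perimeter = 6.1756
Total perimeter = 6.176


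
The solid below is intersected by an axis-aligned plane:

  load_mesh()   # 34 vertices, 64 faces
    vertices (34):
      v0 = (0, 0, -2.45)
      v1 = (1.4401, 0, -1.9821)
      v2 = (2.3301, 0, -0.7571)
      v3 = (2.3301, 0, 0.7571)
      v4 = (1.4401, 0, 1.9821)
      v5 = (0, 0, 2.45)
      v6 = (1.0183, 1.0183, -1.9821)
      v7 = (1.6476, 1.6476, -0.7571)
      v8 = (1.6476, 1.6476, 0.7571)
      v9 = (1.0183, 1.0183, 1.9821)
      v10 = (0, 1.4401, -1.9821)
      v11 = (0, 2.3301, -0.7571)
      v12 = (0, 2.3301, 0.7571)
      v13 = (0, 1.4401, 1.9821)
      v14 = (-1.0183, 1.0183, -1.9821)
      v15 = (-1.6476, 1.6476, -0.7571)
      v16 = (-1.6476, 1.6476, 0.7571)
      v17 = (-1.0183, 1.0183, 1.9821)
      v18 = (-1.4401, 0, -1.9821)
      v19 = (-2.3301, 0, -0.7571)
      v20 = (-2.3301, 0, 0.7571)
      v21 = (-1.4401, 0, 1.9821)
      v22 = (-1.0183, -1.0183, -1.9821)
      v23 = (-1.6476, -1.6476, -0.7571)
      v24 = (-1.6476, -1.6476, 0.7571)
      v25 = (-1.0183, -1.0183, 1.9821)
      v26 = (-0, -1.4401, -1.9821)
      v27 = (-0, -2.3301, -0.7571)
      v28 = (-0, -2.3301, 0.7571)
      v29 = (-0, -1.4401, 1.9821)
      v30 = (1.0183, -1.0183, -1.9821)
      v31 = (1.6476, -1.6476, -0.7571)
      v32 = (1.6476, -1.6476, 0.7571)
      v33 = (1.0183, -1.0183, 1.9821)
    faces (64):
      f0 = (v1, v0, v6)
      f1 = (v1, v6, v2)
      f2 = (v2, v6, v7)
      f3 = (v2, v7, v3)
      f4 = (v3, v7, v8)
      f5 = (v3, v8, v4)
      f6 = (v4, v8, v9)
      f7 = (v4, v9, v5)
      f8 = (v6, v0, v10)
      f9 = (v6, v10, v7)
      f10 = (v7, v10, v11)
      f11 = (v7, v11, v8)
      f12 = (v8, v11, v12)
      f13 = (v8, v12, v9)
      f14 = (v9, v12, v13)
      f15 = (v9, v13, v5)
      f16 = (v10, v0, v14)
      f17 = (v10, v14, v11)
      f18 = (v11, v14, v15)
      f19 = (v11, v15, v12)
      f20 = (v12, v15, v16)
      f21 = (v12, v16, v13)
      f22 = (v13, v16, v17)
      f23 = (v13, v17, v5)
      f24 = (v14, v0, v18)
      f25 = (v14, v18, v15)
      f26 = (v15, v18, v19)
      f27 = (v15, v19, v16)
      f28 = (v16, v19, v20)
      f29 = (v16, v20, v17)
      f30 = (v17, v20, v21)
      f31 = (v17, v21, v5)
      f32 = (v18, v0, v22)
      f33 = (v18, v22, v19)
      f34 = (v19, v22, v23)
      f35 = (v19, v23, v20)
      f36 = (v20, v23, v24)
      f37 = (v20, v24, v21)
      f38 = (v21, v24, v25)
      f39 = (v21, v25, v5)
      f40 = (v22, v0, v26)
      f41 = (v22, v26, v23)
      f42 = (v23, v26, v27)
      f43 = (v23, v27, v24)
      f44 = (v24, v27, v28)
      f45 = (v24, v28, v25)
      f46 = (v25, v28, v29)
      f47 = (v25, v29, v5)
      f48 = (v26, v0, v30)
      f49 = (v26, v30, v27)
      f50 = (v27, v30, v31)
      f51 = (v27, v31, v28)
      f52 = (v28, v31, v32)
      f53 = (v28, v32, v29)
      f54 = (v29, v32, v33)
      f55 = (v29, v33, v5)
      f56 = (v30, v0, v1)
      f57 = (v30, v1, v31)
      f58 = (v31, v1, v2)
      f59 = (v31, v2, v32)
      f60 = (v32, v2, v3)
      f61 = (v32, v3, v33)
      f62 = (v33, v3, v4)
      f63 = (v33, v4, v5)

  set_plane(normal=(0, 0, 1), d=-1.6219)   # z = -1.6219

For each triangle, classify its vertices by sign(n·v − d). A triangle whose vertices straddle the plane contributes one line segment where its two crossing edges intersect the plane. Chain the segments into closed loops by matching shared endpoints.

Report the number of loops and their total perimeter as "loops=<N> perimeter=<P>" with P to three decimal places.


Straddling triangles (16 of 64):
  (v1,v6,v2) [--+] → (1.40402, 0.718878, -1.6219)–(1.7018, 0, -1.6219)  len=0.7781
  (v2,v6,v7) [+-+] → (1.40402, 0.718878, -1.6219)–(1.20334, 1.20334, -1.6219)  len=0.5244
  (v6,v10,v7) [--+] → (0.484462, 1.50111, -1.6219)–(1.20334, 1.20334, -1.6219)  len=0.7781
  (v7,v10,v11) [+-+] → (0.484462, 1.50111, -1.6219)–(0, 1.7018, -1.6219)  len=0.5244
  (v10,v14,v11) [--+] → (-0.718878, 1.40402, -1.6219)–(0, 1.7018, -1.6219)  len=0.7781
  (v11,v14,v15) [+-+] → (-0.718878, 1.40402, -1.6219)–(-1.20334, 1.20334, -1.6219)  len=0.5244
  (v14,v18,v15) [--+] → (-1.50111, 0.484462, -1.6219)–(-1.20334, 1.20334, -1.6219)  len=0.7781
  (v15,v18,v19) [+-+] → (-1.50111, 0.484462, -1.6219)–(-1.7018, 0, -1.6219)  len=0.5244
  (v18,v22,v19) [--+] → (-1.40402, -0.718878, -1.6219)–(-1.7018, 0, -1.6219)  len=0.7781
  (v19,v22,v23) [+-+] → (-1.40402, -0.718878, -1.6219)–(-1.20334, -1.20334, -1.6219)  len=0.5244
  (v22,v26,v23) [--+] → (-0.484462, -1.50111, -1.6219)–(-1.20334, -1.20334, -1.6219)  len=0.7781
  (v23,v26,v27) [+-+] → (-0.484462, -1.50111, -1.6219)–(0, -1.7018, -1.6219)  len=0.5244
  (v26,v30,v27) [--+] → (0.718878, -1.40402, -1.6219)–(0, -1.7018, -1.6219)  len=0.7781
  (v27,v30,v31) [+-+] → (0.718878, -1.40402, -1.6219)–(1.20334, -1.20334, -1.6219)  len=0.5244
  (v30,v1,v31) [--+] → (1.50111, -0.484462, -1.6219)–(1.20334, -1.20334, -1.6219)  len=0.7781
  (v31,v1,v2) [+-+] → (1.50111, -0.484462, -1.6219)–(1.7018, 0, -1.6219)  len=0.5244

Chained into 1 loop(s):
  loop 1: 16 segments, perimeter = 10.4199
Total perimeter = 10.420

loops=1 perimeter=10.420


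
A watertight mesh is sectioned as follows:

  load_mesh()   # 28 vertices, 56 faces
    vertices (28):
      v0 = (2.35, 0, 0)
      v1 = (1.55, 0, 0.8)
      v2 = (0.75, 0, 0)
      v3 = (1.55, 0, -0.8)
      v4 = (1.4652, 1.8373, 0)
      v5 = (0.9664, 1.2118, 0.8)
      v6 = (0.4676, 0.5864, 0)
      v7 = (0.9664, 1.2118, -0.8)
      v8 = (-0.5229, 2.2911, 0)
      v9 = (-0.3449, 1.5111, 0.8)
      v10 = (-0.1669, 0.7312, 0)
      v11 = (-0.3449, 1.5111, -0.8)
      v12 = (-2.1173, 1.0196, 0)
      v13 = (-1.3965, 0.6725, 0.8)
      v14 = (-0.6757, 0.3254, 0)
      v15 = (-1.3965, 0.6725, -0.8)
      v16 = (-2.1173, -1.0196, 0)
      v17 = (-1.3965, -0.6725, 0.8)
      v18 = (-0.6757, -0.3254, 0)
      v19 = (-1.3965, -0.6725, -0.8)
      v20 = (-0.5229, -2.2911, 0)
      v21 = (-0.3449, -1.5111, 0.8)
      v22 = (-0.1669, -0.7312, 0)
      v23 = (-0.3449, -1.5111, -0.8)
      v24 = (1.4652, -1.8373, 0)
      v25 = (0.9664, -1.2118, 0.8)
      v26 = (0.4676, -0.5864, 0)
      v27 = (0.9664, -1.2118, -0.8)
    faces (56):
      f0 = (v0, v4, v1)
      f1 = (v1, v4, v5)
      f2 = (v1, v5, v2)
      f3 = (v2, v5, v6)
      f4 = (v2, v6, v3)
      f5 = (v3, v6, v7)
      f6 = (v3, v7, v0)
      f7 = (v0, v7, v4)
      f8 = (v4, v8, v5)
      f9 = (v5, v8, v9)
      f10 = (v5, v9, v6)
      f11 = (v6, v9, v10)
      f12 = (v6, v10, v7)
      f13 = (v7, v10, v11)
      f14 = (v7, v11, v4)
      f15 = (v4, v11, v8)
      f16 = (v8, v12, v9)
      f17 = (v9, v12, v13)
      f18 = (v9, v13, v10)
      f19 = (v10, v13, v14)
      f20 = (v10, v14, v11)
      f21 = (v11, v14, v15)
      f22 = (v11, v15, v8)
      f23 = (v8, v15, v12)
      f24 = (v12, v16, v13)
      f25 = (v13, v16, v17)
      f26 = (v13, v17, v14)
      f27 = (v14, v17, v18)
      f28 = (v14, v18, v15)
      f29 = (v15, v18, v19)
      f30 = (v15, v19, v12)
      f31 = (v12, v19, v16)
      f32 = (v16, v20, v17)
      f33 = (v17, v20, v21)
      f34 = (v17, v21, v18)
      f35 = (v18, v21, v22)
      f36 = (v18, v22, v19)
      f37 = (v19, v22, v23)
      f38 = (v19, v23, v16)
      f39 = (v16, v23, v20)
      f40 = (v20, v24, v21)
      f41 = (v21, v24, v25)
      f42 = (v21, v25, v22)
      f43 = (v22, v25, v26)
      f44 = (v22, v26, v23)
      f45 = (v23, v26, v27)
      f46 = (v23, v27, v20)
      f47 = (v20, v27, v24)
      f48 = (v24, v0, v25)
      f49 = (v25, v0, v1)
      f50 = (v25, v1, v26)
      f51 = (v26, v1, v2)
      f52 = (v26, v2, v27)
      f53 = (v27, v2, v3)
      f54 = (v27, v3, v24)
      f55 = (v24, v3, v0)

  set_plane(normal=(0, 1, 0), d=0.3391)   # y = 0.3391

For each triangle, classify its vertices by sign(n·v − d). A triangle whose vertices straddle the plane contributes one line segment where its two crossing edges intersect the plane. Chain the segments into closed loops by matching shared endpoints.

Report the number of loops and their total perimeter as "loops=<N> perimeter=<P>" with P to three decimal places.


loops=2 perimeter=8.859

Straddling triangles (18 of 56):
  (v0,v4,v1) [-+-] → (2.1867, 0.3391, 0)–(1.53435, 0.3391, 0.652349)  len=0.9226
  (v1,v4,v5) [-++] → (1.53435, 0.3391, 0.652349)–(1.38669, 0.3391, 0.8)  len=0.2088
  (v1,v5,v2) [-+-] → (1.38669, 0.3391, 0.8)–(0.810556, 0.3391, 0.223865)  len=0.8148
  (v2,v5,v6) [-++] → (0.810556, 0.3391, 0.223865)–(0.586695, 0.3391, 0)  len=0.3166
  (v2,v6,v3) [-+-] → (0.586695, 0.3391, 0)–(0.924076, 0.3391, -0.337381)  len=0.4771
  (v3,v6,v7) [-++] → (0.924076, 0.3391, -0.337381)–(1.38669, 0.3391, -0.8)  len=0.6542
  (v3,v7,v0) [-+-] → (1.38669, 0.3391, -0.8)–(1.96282, 0.3391, -0.223865)  len=0.8148
  (v0,v7,v4) [-++] → (1.96282, 0.3391, -0.223865)–(2.1867, 0.3391, 0)  len=0.3166
  (v10,v13,v14) [++-] → (-0.70415, 0.3391, 0.0315759)–(-0.658523, 0.3391, 0)  len=0.0555
  (v10,v14,v11) [+-+] → (-0.658523, 0.3391, 0)–(-0.671878, 0.3391, -0.00924348)  len=0.0162
  (v11,v14,v15) [+-+] → (-0.671878, 0.3391, -0.00924348)–(-0.70415, 0.3391, -0.0315759)  len=0.0392
  (v12,v16,v13) [+-+] → (-2.1173, 0.3391, 0)–(-1.53852, 0.3391, 0.642373)  len=0.8647
  (v13,v16,v17) [+--] → (-1.53852, 0.3391, 0.642373)–(-1.3965, 0.3391, 0.8)  len=0.2122
  (v13,v17,v14) [+--] → (-1.3965, 0.3391, 0.8)–(-0.70415, 0.3391, 0.0315759)  len=1.0343
  (v14,v18,v15) [--+] → (-1.15568, 0.3391, -0.532719)–(-0.70415, 0.3391, -0.0315759)  len=0.6746
  (v15,v18,v19) [+--] → (-1.15568, 0.3391, -0.532719)–(-1.3965, 0.3391, -0.8)  len=0.3598
  (v15,v19,v12) [+-+] → (-1.3965, 0.3391, -0.8)–(-1.82742, 0.3391, -0.32173)  len=0.6438
  (v12,v19,v16) [+--] → (-1.82742, 0.3391, -0.32173)–(-2.1173, 0.3391, 0)  len=0.4331

Chained into 2 loop(s):
  loop 1: 8 segments, perimeter = 4.5255
  loop 2: 10 segments, perimeter = 4.3333
Total perimeter = 8.859


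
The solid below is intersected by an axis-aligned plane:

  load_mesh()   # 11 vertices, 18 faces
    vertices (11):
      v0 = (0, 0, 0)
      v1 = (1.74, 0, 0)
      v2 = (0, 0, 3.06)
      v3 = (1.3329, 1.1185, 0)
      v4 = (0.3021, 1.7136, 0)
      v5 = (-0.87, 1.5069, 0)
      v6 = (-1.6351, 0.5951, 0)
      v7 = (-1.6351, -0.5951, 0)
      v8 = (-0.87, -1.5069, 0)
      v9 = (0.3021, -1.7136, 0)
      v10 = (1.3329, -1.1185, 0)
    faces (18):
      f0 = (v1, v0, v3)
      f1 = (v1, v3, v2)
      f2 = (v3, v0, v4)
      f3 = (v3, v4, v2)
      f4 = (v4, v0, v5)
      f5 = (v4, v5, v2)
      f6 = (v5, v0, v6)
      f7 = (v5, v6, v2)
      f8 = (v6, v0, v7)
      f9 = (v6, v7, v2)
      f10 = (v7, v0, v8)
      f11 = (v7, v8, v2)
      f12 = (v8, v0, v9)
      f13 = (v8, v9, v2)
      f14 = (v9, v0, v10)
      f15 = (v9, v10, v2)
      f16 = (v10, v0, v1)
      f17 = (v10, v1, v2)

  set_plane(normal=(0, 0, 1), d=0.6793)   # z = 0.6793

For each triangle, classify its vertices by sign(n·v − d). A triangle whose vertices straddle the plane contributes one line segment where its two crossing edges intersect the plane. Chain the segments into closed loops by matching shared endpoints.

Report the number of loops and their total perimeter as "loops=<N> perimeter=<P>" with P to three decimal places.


loops=1 perimeter=8.334

Straddling triangles (9 of 18):
  (v1,v3,v2) [--+] → (1.037, 0.8702, 0.6793)–(1.35373, 0, 0.6793)  len=0.9260
  (v3,v4,v2) [--+] → (0.235036, 1.33319, 0.6793)–(1.037, 0.8702, 0.6793)  len=0.9260
  (v4,v5,v2) [--+] → (-0.676866, 1.17238, 0.6793)–(0.235036, 1.33319, 0.6793)  len=0.9260
  (v5,v6,v2) [--+] → (-1.27212, 0.462992, 0.6793)–(-0.676866, 1.17238, 0.6793)  len=0.9260
  (v6,v7,v2) [--+] → (-1.27212, -0.462992, 0.6793)–(-1.27212, 0.462992, 0.6793)  len=0.9260
  (v7,v8,v2) [--+] → (-0.676866, -1.17238, 0.6793)–(-1.27212, -0.462992, 0.6793)  len=0.9260
  (v8,v9,v2) [--+] → (0.235036, -1.33319, 0.6793)–(-0.676866, -1.17238, 0.6793)  len=0.9260
  (v9,v10,v2) [--+] → (1.037, -0.8702, 0.6793)–(0.235036, -1.33319, 0.6793)  len=0.9260
  (v10,v1,v2) [--+] → (1.35373, 0, 0.6793)–(1.037, -0.8702, 0.6793)  len=0.9260

Chained into 1 loop(s):
  loop 1: 9 segments, perimeter = 8.3342
Total perimeter = 8.334


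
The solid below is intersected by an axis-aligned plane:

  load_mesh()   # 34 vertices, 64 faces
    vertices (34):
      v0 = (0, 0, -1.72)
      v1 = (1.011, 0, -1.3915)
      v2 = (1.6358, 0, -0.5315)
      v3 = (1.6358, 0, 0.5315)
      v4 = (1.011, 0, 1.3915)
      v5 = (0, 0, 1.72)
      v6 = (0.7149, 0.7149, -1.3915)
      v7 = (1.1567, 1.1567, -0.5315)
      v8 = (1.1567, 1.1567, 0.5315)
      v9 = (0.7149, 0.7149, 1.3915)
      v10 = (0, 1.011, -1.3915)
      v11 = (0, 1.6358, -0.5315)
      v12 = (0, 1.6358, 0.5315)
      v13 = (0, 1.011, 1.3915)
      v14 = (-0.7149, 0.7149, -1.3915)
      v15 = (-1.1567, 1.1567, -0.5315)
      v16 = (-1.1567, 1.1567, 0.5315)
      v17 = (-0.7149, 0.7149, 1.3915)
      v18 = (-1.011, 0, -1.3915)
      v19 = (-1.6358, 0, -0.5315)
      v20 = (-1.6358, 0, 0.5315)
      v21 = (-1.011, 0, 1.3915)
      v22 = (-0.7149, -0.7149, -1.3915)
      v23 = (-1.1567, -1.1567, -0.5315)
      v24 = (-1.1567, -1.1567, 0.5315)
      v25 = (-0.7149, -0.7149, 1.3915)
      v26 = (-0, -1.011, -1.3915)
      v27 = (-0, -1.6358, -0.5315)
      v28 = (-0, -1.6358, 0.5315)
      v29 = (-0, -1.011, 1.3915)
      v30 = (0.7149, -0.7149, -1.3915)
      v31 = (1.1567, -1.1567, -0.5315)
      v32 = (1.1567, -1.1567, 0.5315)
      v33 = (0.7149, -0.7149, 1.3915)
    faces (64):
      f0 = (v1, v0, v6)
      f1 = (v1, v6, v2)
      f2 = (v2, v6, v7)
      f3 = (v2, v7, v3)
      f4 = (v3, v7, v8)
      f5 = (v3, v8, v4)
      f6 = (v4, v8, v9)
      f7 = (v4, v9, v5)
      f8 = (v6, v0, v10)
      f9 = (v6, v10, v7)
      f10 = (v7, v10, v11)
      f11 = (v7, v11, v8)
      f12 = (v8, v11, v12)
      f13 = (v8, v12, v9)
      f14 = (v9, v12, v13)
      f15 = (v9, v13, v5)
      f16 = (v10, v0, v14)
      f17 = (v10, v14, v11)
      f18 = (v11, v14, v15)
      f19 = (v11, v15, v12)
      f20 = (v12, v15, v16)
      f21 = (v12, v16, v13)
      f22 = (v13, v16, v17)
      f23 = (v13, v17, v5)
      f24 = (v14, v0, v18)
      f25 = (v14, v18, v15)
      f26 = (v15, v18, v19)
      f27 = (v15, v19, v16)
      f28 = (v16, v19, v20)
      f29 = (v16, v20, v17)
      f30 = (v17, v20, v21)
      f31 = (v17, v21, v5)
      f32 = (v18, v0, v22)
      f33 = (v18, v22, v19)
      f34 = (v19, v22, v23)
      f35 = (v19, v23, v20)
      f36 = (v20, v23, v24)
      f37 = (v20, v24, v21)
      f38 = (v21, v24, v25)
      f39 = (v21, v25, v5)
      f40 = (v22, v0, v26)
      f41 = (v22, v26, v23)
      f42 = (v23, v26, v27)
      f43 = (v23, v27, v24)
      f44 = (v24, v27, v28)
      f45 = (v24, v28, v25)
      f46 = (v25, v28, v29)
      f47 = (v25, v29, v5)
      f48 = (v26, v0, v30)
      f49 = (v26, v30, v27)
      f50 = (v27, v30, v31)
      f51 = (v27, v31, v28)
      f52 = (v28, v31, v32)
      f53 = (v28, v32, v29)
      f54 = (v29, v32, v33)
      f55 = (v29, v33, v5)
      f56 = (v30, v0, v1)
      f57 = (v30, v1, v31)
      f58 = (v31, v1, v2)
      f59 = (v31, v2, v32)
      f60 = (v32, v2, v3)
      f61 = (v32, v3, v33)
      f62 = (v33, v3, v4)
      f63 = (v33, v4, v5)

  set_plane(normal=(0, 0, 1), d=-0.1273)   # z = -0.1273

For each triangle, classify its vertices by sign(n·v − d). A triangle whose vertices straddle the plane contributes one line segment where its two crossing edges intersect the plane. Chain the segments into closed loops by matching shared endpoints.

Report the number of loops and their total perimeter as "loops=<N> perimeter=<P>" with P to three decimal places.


loops=1 perimeter=10.016

Straddling triangles (16 of 64):
  (v2,v7,v3) [--+] → (1.33888, 0.716871, -0.1273)–(1.6358, 0, -0.1273)  len=0.7759
  (v3,v7,v8) [+-+] → (1.33888, 0.716871, -0.1273)–(1.1567, 1.1567, -0.1273)  len=0.4761
  (v7,v11,v8) [--+] → (0.439829, 1.45362, -0.1273)–(1.1567, 1.1567, -0.1273)  len=0.7759
  (v8,v11,v12) [+-+] → (0.439829, 1.45362, -0.1273)–(0, 1.6358, -0.1273)  len=0.4761
  (v11,v15,v12) [--+] → (-0.716871, 1.33888, -0.1273)–(0, 1.6358, -0.1273)  len=0.7759
  (v12,v15,v16) [+-+] → (-0.716871, 1.33888, -0.1273)–(-1.1567, 1.1567, -0.1273)  len=0.4761
  (v15,v19,v16) [--+] → (-1.45362, 0.439829, -0.1273)–(-1.1567, 1.1567, -0.1273)  len=0.7759
  (v16,v19,v20) [+-+] → (-1.45362, 0.439829, -0.1273)–(-1.6358, 0, -0.1273)  len=0.4761
  (v19,v23,v20) [--+] → (-1.33888, -0.716871, -0.1273)–(-1.6358, 0, -0.1273)  len=0.7759
  (v20,v23,v24) [+-+] → (-1.33888, -0.716871, -0.1273)–(-1.1567, -1.1567, -0.1273)  len=0.4761
  (v23,v27,v24) [--+] → (-0.439829, -1.45362, -0.1273)–(-1.1567, -1.1567, -0.1273)  len=0.7759
  (v24,v27,v28) [+-+] → (-0.439829, -1.45362, -0.1273)–(0, -1.6358, -0.1273)  len=0.4761
  (v27,v31,v28) [--+] → (0.716871, -1.33888, -0.1273)–(0, -1.6358, -0.1273)  len=0.7759
  (v28,v31,v32) [+-+] → (0.716871, -1.33888, -0.1273)–(1.1567, -1.1567, -0.1273)  len=0.4761
  (v31,v2,v32) [--+] → (1.45362, -0.439829, -0.1273)–(1.1567, -1.1567, -0.1273)  len=0.7759
  (v32,v2,v3) [+-+] → (1.45362, -0.439829, -0.1273)–(1.6358, 0, -0.1273)  len=0.4761

Chained into 1 loop(s):
  loop 1: 16 segments, perimeter = 10.0160
Total perimeter = 10.016


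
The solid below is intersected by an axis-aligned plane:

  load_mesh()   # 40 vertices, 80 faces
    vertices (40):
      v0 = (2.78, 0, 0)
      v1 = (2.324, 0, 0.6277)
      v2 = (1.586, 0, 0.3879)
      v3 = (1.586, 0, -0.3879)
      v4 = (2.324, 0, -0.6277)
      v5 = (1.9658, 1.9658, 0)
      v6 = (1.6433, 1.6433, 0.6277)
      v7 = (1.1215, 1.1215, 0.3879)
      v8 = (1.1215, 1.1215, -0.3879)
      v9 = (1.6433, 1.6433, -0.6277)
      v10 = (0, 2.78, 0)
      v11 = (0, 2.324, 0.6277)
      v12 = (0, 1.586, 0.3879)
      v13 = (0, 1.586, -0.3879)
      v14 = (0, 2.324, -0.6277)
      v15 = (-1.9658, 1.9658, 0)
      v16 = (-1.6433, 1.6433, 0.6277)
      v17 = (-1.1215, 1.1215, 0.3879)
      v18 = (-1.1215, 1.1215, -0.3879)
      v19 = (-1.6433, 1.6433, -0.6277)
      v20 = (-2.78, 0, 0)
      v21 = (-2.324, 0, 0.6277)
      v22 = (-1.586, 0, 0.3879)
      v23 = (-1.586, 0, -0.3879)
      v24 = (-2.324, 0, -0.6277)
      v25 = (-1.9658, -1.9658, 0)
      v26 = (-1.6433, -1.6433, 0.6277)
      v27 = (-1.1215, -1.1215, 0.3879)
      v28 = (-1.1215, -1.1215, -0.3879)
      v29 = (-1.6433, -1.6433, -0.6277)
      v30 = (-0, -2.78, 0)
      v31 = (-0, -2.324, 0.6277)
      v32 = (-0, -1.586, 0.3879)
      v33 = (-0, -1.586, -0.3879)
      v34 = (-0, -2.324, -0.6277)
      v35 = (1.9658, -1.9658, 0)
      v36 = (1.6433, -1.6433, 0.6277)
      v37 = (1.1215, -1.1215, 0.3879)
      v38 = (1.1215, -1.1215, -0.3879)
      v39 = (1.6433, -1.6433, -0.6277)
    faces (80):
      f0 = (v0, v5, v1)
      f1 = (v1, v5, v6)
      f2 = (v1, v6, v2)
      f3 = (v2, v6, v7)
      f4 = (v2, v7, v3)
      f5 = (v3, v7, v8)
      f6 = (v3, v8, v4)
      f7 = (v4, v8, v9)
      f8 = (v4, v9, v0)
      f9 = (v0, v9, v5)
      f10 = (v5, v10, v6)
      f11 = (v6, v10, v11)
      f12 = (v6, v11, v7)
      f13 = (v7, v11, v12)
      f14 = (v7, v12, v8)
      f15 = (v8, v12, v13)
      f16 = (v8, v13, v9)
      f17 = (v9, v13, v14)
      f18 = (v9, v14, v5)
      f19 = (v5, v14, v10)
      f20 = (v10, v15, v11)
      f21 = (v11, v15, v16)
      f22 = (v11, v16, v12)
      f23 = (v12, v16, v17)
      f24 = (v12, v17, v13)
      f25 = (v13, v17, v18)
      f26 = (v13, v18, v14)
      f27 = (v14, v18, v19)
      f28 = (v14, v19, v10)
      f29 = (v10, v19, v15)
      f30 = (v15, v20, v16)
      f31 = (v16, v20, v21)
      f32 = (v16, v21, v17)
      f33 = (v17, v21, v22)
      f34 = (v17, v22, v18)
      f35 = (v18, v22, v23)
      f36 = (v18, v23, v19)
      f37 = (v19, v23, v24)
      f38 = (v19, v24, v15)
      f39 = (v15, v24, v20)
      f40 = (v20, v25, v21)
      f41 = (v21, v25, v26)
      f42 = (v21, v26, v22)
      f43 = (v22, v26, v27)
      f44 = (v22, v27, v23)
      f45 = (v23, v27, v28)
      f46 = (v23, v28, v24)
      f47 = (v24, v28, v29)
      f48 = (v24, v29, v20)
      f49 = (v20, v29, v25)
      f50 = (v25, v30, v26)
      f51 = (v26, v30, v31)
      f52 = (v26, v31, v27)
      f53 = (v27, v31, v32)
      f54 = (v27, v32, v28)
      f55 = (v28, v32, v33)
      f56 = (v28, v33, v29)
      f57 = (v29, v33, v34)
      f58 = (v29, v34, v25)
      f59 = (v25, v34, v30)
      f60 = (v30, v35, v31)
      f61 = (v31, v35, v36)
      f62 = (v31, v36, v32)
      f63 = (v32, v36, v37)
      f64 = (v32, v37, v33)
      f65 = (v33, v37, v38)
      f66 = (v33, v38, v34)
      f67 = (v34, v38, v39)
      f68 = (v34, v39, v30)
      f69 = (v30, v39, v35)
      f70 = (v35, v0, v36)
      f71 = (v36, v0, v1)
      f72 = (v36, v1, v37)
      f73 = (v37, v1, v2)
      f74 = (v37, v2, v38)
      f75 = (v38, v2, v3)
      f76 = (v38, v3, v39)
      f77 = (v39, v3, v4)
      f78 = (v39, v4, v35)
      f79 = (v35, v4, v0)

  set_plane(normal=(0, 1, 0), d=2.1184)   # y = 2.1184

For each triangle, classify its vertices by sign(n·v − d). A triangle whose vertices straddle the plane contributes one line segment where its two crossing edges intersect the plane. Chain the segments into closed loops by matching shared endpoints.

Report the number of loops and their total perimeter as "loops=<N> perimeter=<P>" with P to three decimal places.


loops=1 perimeter=7.073

Straddling triangles (14 of 80):
  (v5,v10,v6) [-+-] → (1.59736, 2.1184, 0)–(0.956459, 2.1184, 0.365344)  len=0.7377
  (v6,v10,v11) [-++] → (0.956459, 2.1184, 0.365344)–(0.496346, 2.1184, 0.6277)  len=0.5297
  (v6,v11,v7) [-+-] → (0.496346, 2.1184, 0.6277)–(0.191751, 2.1184, 0.5867)  len=0.3073
  (v7,v11,v12) [-+-] → (0.191751, 2.1184, 0.5867)–(0, 2.1184, 0.560894)  len=0.1935
  (v9,v13,v14) [--+] → (0, 2.1184, -0.560894)–(0.496346, 2.1184, -0.6277)  len=0.5008
  (v9,v14,v5) [-+-] → (0.496346, 2.1184, -0.6277)–(1.12833, 2.1184, -0.267412)  len=0.7275
  (v5,v14,v10) [-++] → (1.12833, 2.1184, -0.267412)–(1.59736, 2.1184, 0)  len=0.5399
  (v10,v15,v11) [+-+] → (-1.59736, 2.1184, 0)–(-1.12833, 2.1184, 0.267412)  len=0.5399
  (v11,v15,v16) [+--] → (-1.12833, 2.1184, 0.267412)–(-0.496346, 2.1184, 0.6277)  len=0.7275
  (v11,v16,v12) [+--] → (-0.496346, 2.1184, 0.6277)–(0, 2.1184, 0.560894)  len=0.5008
  (v13,v18,v14) [--+] → (-0.191751, 2.1184, -0.5867)–(0, 2.1184, -0.560894)  len=0.1935
  (v14,v18,v19) [+--] → (-0.191751, 2.1184, -0.5867)–(-0.496346, 2.1184, -0.6277)  len=0.3073
  (v14,v19,v10) [+-+] → (-0.496346, 2.1184, -0.6277)–(-0.956459, 2.1184, -0.365344)  len=0.5297
  (v10,v19,v15) [+--] → (-0.956459, 2.1184, -0.365344)–(-1.59736, 2.1184, 0)  len=0.7377

Chained into 1 loop(s):
  loop 1: 14 segments, perimeter = 7.0728
Total perimeter = 7.073


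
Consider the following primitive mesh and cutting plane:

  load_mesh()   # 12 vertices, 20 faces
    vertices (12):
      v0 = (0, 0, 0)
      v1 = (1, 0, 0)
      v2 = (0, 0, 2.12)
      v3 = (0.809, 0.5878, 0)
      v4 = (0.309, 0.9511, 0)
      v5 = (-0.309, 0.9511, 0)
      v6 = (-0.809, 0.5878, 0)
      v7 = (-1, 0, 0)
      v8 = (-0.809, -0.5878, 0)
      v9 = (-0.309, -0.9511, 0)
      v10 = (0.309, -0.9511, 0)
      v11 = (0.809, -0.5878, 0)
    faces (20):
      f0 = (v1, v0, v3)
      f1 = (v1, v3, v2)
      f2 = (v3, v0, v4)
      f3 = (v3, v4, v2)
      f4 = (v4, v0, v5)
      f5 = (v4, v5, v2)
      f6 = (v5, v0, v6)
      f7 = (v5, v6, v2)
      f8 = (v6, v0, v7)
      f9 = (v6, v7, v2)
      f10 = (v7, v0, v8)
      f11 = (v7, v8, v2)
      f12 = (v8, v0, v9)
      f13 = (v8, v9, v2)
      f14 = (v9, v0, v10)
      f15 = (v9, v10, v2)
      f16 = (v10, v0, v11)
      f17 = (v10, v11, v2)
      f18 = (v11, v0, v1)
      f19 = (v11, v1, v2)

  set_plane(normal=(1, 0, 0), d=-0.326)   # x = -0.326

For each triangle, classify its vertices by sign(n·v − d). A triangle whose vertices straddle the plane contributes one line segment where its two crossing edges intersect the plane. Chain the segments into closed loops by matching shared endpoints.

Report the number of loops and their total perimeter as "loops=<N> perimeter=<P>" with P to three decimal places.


loops=1 perimeter=5.347

Straddling triangles (8 of 20):
  (v5,v0,v6) [++-] → (-0.326, 0.236864, 0)–(-0.326, 0.938748, 0)  len=0.7019
  (v5,v6,v2) [+-+] → (-0.326, 0.938748, 0)–(-0.326, 0.236864, 1.26571)  len=1.4473
  (v6,v0,v7) [-+-] → (-0.326, 0.236864, 0)–(-0.326, 0, 0)  len=0.2369
  (v6,v7,v2) [--+] → (-0.326, 0, 1.42888)–(-0.326, 0.236864, 1.26571)  len=0.2876
  (v7,v0,v8) [-+-] → (-0.326, 0, 0)–(-0.326, -0.236864, 0)  len=0.2369
  (v7,v8,v2) [--+] → (-0.326, -0.236864, 1.26571)–(-0.326, 0, 1.42888)  len=0.2876
  (v8,v0,v9) [-++] → (-0.326, -0.236864, 0)–(-0.326, -0.938748, 0)  len=0.7019
  (v8,v9,v2) [-++] → (-0.326, -0.938748, 0)–(-0.326, -0.236864, 1.26571)  len=1.4473

Chained into 1 loop(s):
  loop 1: 8 segments, perimeter = 5.3473
Total perimeter = 5.347


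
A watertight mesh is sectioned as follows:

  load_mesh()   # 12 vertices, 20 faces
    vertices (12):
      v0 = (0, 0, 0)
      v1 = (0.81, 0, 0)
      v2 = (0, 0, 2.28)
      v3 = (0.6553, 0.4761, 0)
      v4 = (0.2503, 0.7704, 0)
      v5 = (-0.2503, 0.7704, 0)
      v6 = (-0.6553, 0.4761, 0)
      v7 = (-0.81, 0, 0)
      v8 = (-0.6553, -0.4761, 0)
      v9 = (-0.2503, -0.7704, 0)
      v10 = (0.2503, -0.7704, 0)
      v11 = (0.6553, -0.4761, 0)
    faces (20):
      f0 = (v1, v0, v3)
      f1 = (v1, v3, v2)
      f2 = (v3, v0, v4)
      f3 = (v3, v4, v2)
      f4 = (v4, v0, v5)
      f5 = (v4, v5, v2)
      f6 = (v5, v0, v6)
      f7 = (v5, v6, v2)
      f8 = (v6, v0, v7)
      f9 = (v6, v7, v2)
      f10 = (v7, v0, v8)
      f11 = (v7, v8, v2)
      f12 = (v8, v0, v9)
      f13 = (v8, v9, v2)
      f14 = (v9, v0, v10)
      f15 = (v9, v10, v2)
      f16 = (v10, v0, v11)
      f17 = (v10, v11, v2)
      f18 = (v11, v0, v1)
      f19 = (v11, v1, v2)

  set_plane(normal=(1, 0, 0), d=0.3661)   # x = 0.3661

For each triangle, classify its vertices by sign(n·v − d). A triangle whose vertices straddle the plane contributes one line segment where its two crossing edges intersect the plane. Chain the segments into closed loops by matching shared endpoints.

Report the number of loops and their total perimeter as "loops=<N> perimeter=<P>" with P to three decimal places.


Straddling triangles (8 of 20):
  (v1,v0,v3) [+-+] → (0.3661, 0, 0)–(0.3661, 0.265985, 0)  len=0.2660
  (v1,v3,v2) [++-] → (0.3661, 0.265985, 1.00622)–(0.3661, 0, 1.2495)  len=0.3605
  (v3,v0,v4) [+--] → (0.3661, 0.265985, 0)–(0.3661, 0.686252, 0)  len=0.4203
  (v3,v4,v2) [+--] → (0.3661, 0.686252, 0)–(0.3661, 0.265985, 1.00622)  len=1.0905
  (v10,v0,v11) [--+] → (0.3661, -0.265985, 0)–(0.3661, -0.686252, 0)  len=0.4203
  (v10,v11,v2) [-+-] → (0.3661, -0.686252, 0)–(0.3661, -0.265985, 1.00622)  len=1.0905
  (v11,v0,v1) [+-+] → (0.3661, -0.265985, 0)–(0.3661, 0, 0)  len=0.2660
  (v11,v1,v2) [++-] → (0.3661, 0, 1.2495)–(0.3661, -0.265985, 1.00622)  len=0.3605

Chained into 1 loop(s):
  loop 1: 8 segments, perimeter = 4.2743
Total perimeter = 4.274

loops=1 perimeter=4.274
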